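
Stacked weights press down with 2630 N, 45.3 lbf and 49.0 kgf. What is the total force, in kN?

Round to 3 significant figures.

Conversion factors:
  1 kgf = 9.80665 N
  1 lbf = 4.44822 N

3.31 kN

2630 N (already N)
45.3 lbf × 4.44822 = 201.504 N
49.0 kgf × 9.80665 = 480.526 N
Sum: 2630 + 201.504 + 480.526 = 3312.03 N
In kN: 3312.03 / 1000 = 3.31203 kN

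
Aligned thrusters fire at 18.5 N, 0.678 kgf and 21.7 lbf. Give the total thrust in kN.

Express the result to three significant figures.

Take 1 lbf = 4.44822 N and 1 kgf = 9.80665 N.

18.5 N (already N)
0.678 kgf × 9.80665 → 6.64891 N
21.7 lbf × 4.44822 → 96.5264 N
Sum: 18.5 + 6.64891 + 96.5264 = 121.675 N
In kN: 121.675 / 1000 = 0.121675 kN

0.122 kN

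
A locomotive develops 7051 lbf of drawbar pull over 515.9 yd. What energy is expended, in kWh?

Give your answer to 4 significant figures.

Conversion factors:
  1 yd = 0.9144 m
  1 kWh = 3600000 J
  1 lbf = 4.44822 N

7051 lbf × 4.44822 = 31364.4 N
515.9 yd × 0.9144 = 471.739 m
W = F × d = 31364.4 N × 471.739 m = 1.47958×10⁷ J
1.47958×10⁷ J ÷ (3600000 J/kWh) = 4.10994 kWh

4.110 kWh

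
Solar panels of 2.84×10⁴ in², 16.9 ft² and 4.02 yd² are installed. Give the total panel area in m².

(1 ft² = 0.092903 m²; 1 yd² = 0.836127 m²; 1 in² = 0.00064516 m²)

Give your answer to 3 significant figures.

2.84×10⁴ in² × 0.00064516 = 18.3225 m²
16.9 ft² × 0.092903 = 1.57006 m²
4.02 yd² × 0.836127 = 3.36123 m²
Total: 18.3225 + 1.57006 + 3.36123 = 23.2538 m²

23.3 m²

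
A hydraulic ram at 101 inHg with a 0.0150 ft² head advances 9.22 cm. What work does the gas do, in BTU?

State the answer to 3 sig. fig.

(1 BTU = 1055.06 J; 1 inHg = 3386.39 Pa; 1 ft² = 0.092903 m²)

101 inHg → 342025 Pa
0.0150 ft² → 0.00139354 m²
F = P × A = 342025 × 0.00139354 = 476.626 N
9.22 cm → 0.0922 m
W = F × d = 476.626 × 0.0922 = 43.9449 J
In BTU: 43.9449 / 1055.06 = 0.0416516 BTU

0.0417 BTU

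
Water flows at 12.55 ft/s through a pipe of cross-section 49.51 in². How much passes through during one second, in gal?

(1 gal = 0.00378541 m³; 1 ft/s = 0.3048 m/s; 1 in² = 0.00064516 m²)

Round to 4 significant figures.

12.55 ft/s × 0.3048 → 3.82524 m/s
49.51 in² × 0.00064516 → 0.0319419 m²
V = v × A × t = 3.82524 m/s × 0.0319419 m² × 1 s = 0.122185 m³
0.122185 m³ ÷ (0.00378541 m³/gal) = 32.2779 gal

32.28 gal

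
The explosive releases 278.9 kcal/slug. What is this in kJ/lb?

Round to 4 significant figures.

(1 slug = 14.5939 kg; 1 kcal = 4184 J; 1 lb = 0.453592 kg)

36.27 kJ/lb

278.9 kcal/slug × 4184 J/kcal ÷ 14.5939 kg/slug = 79959.3 J/kg
79959.3 J/kg ÷ 1000 J/kJ × 0.453592 kg/lb = 36.2689 kJ/lb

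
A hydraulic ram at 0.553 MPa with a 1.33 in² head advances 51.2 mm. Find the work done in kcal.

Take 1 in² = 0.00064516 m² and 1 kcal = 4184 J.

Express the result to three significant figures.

0.00581 kcal

0.553 MPa → 553000 Pa
1.33 in² → 8.58063×10⁻⁴ m²
F = P × A = 553000 × 8.58063×10⁻⁴ = 474.509 N
51.2 mm → 0.0512 m
W = F × d = 474.509 × 0.0512 = 24.2949 J
In kcal: 24.2949 / 4184 = 0.00580662 kcal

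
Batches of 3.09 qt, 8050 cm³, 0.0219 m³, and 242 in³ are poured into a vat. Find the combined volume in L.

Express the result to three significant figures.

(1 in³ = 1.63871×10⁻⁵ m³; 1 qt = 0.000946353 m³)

36.8 L

3.09 qt × 0.000946353 = 0.00292423 m³
8050 cm³ × 10⁻⁶ = 0.00805 m³
0.0219 m³ (already m³)
242 in³ × 1.63871×10⁻⁵ = 0.00396568 m³
Total: 0.00292423 + 0.00805 + 0.0219 + 0.00396568 = 0.0368399 m³
In L: 0.0368399 / 0.001 = 36.8399 L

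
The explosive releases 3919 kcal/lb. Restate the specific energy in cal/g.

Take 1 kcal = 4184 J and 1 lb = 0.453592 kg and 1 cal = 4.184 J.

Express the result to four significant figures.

3919 kcal/lb × 4184 J/kcal ÷ 0.453592 kg/lb = 3.61494×10⁷ J/kg
3.61494×10⁷ J/kg ÷ 4.184 J/cal × 0.001 kg/g = 8639.91 cal/g

8640 cal/g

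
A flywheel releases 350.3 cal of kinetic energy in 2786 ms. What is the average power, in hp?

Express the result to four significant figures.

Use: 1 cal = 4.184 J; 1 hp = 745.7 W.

0.7055 hp

350.3 cal × 4.184 = 1465.66 J
2786 ms × 0.001 = 2.786 s
P = E / t = 1465.66 J / 2.786 s = 526.08 W
526.08 W ÷ (745.7 W/hp) = 0.705485 hp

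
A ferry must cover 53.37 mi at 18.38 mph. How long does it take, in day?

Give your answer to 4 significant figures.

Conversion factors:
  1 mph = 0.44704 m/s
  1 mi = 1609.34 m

53.37 mi × 1609.34 → 85890.5 m
18.38 mph × 0.44704 → 8.2166 m/s
t = d / v = 85890.5 m / 8.2166 m/s = 10453.3 s
10453.3 s ÷ (86400 s/day) = 0.120987 day

0.1210 day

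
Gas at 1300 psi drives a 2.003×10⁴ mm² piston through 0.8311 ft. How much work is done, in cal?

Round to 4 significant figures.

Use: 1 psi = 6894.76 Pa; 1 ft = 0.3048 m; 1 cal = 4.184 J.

1300 psi → 8.96319×10⁶ Pa
2.003×10⁴ mm² → 0.02003 m²
F = P × A = 8.96319×10⁶ × 0.02003 = 179533 N
0.8311 ft → 0.253319 m
W = F × d = 179533 × 0.253319 = 45479.1 J
In cal: 45479.1 / 4.184 = 10869.8 cal

1.087×10⁴ cal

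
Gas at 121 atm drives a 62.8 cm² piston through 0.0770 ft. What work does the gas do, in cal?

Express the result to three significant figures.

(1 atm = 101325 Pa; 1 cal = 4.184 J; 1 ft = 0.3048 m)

432 cal

121 atm → 1.22603×10⁷ Pa
62.8 cm² → 0.00628 m²
F = P × A = 1.22603×10⁷ × 0.00628 = 76994.7 N
0.0770 ft → 0.0234696 m
W = F × d = 76994.7 × 0.0234696 = 1807.03 J
In cal: 1807.03 / 4.184 = 431.891 cal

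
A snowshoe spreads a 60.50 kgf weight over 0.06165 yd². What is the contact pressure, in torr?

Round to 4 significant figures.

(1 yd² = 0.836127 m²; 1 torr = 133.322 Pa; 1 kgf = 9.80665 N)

86.33 torr

60.50 kgf × 9.80665 → 593.302 N
0.06165 yd² × 0.836127 → 0.0515472 m²
P = F / A = 593.302 N / 0.0515472 m² = 11509.9 Pa
11509.9 Pa ÷ (133.322 Pa/torr) = 86.3316 torr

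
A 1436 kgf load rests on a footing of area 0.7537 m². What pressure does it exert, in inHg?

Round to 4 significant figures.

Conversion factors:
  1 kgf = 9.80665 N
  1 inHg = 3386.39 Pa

5.517 inHg

1436 kgf × 9.80665 = 14082.3 N
P = F / A = 14082.3 N / 0.7537 m² = 18684.2 Pa
18684.2 Pa ÷ (3386.39 Pa/inHg) = 5.51744 inHg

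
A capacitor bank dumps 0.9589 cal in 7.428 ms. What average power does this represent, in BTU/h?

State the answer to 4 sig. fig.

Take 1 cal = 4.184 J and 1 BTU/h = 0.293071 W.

1843 BTU/h

0.9589 cal × 4.184 = 4.01204 J
7.428 ms × 0.001 = 0.007428 s
P = E / t = 4.01204 J / 0.007428 s = 540.124 W
540.124 W ÷ (0.293071 W/BTU/h) = 1842.98 BTU/h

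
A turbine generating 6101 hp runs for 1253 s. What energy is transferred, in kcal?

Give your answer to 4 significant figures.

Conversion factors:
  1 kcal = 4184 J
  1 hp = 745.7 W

6101 hp × 745.7 → 4.54952×10⁶ W
E = P × t = 4.54952×10⁶ W × 1253 s = 5.70055×10⁹ J
5.70055×10⁹ J ÷ (4184 J/kcal) = 1.36246×10⁶ kcal

1.362×10⁶ kcal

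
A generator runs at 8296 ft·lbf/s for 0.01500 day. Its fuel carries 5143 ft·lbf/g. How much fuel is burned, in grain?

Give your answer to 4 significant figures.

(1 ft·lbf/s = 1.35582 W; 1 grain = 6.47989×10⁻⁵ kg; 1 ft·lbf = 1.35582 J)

3.226×10⁴ grain

8296 ft·lbf/s → 11247.9 W
0.01500 day → 1296 s
E = P × t = 11247.9 × 1296 = 1.45773×10⁷ J
5143 ft·lbf/g → 6.97298×10⁶ J/kg
m = E / e_s = 1.45773×10⁷ / 6.97298×10⁶ = 2.09054 kg
In grain: 2.09054 / 6.47989×10⁻⁵ = 32262 grain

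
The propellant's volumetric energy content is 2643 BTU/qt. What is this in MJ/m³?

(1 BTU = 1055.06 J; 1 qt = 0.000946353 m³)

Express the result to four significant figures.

2643 BTU/qt × 1055.06 J/BTU ÷ 0.000946353 m³/qt = 2.9466×10⁹ J/m³
2.9466×10⁹ J/m³ ÷ 1000000 J/MJ = 2946.6 MJ/m³

2947 MJ/m³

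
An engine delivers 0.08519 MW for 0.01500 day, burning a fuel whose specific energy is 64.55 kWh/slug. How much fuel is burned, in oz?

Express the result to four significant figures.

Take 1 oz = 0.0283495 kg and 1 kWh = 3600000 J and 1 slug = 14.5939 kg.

0.08519 MW → 85190 W
0.01500 day → 1296 s
E = P × t = 85190 × 1296 = 1.10406×10⁸ J
64.55 kWh/slug → 1.59231×10⁷ J/kg
m = E / e_s = 1.10406×10⁸ / 1.59231×10⁷ = 6.9337 kg
In oz: 6.9337 / 0.0283495 = 244.579 oz

244.6 oz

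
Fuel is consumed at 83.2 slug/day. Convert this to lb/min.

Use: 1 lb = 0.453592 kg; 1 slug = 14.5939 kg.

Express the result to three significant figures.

83.2 slug/day × 14.5939 kg/slug ÷ 86400 s/day = 0.0140534 kg/s
0.0140534 kg/s ÷ 0.453592 kg/lb × 60 s/min = 1.85895 lb/min

1.86 lb/min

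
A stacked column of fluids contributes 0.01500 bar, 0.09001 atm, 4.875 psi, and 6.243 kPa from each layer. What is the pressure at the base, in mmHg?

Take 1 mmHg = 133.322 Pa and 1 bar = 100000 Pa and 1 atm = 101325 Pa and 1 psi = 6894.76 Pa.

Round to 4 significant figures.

0.01500 bar × 100000 = 1500 Pa
0.09001 atm × 101325 = 9120.26 Pa
4.875 psi × 6894.76 = 33612 Pa
6.243 kPa × 1000 = 6243 Pa
Sum: 1500 + 9120.26 + 33612 + 6243 = 50475.3 Pa
In mmHg: 50475.3 / 133.322 = 378.597 mmHg

378.6 mmHg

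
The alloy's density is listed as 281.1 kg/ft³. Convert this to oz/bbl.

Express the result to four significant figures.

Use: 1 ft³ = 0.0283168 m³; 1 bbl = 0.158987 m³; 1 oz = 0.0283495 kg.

5.567×10⁴ oz/bbl

281.1 kg/ft³ ÷ 0.0283168 m³/ft³ = 9926.97 kg/m³
9926.97 kg/m³ ÷ 0.0283495 kg/oz × 0.158987 m³/bbl = 55671.5 oz/bbl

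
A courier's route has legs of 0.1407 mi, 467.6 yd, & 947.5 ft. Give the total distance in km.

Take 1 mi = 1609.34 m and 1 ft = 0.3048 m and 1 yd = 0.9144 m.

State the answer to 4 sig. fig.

0.9428 km

0.1407 mi × 1609.34 = 226.434 m
467.6 yd × 0.9144 = 427.573 m
947.5 ft × 0.3048 = 288.798 m
Total: 226.434 + 427.573 + 288.798 = 942.805 m
In km: 942.805 / 1000 = 0.942805 km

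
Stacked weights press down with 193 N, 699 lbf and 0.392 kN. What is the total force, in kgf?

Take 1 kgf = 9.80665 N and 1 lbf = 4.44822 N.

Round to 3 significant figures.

377 kgf

193 N (already N)
699 lbf × 4.44822 = 3109.31 N
0.392 kN × 1000 = 392 N
Total: 193 + 3109.31 + 392 = 3694.31 N
In kgf: 3694.31 / 9.80665 = 376.715 kgf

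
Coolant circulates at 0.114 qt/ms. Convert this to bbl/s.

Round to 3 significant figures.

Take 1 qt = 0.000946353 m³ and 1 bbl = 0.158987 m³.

0.679 bbl/s

0.114 qt/ms × 0.000946353 m³/qt ÷ 0.001 s/ms = 0.107884 m³/s
0.107884 m³/s ÷ 0.158987 m³/bbl = 0.678571 bbl/s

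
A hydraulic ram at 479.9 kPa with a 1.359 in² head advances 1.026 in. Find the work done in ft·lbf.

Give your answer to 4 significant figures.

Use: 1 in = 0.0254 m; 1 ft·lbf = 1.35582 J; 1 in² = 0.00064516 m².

479.9 kPa → 479900 Pa
1.359 in² → 8.76772×10⁻⁴ m²
F = P × A = 479900 × 8.76772×10⁻⁴ = 420.763 N
1.026 in → 0.0260604 m
W = F × d = 420.763 × 0.0260604 = 10.9653 J
In ft·lbf: 10.9653 / 1.35582 = 8.08758 ft·lbf

8.088 ft·lbf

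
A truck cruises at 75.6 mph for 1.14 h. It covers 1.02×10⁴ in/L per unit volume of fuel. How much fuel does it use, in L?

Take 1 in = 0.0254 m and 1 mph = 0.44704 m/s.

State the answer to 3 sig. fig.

535 L

75.6 mph → 33.7962 m/s
1.14 h → 4104 s
d = v × t = 33.7962 × 4104 = 138700 m
1.02×10⁴ in/L → 259080 m/m³
V = d / (distance per unit fuel) = 138700 / 259080 = 0.535356 m³
In L: 0.535356 / 0.001 = 535.356 L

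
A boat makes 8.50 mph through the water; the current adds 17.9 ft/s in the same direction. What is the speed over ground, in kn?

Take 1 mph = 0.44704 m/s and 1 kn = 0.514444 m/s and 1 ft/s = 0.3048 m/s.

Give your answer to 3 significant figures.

18.0 kn

8.50 mph × 0.44704 = 3.79984 m/s
17.9 ft/s × 0.3048 = 5.45592 m/s
Combined: 3.79984 + 5.45592 = 9.25576 m/s
In kn: 9.25576 / 0.514444 = 17.9918 kn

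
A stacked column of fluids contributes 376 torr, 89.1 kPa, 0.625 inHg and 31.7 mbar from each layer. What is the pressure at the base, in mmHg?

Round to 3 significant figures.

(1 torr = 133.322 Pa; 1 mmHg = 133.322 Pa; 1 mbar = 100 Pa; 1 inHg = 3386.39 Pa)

1080 mmHg

376 torr × 133.322 = 50129.1 Pa
89.1 kPa × 1000 = 89100 Pa
0.625 inHg × 3386.39 = 2116.49 Pa
31.7 mbar × 100 = 3170 Pa
Combined: 50129.1 + 89100 + 2116.49 + 3170 = 144516 Pa
In mmHg: 144516 / 133.322 = 1083.96 mmHg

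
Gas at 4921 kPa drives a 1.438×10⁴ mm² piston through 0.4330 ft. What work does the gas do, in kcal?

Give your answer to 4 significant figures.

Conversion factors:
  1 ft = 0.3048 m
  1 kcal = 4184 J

2.232 kcal

4921 kPa → 4.921×10⁶ Pa
1.438×10⁴ mm² → 0.01438 m²
F = P × A = 4.921×10⁶ × 0.01438 = 70764 N
0.4330 ft → 0.131978 m
W = F × d = 70764 × 0.131978 = 9339.29 J
In kcal: 9339.29 / 4184 = 2.23214 kcal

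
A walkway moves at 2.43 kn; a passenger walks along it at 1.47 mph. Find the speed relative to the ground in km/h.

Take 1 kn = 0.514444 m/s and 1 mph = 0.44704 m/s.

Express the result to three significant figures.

6.87 km/h

2.43 kn × 0.514444 → 1.2501 m/s
1.47 mph × 0.44704 → 0.657149 m/s
Combined: 1.2501 + 0.657149 = 1.90725 m/s
In km/h: 1.90725 / (1/3.6) = 6.8661 km/h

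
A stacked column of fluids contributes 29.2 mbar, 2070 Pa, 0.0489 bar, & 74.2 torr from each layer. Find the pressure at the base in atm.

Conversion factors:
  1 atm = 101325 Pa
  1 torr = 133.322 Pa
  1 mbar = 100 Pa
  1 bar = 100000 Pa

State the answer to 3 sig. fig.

29.2 mbar × 100 = 2920 Pa
2070 Pa (already Pa)
0.0489 bar × 100000 = 4890 Pa
74.2 torr × 133.322 = 9892.49 Pa
Total: 2920 + 2070 + 4890 + 9892.49 = 19772.5 Pa
In atm: 19772.5 / 101325 = 0.195139 atm

0.195 atm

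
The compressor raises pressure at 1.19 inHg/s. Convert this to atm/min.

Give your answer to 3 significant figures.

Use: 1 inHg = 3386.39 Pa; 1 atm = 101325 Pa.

1.19 inHg/s × 3386.39 Pa/inHg = 4029.8 Pa/s
4029.8 Pa/s ÷ 101325 Pa/atm × 60 s/min = 2.38626 atm/min

2.39 atm/min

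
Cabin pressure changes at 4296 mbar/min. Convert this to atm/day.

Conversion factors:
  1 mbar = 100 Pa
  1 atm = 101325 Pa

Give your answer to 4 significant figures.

6105 atm/day

4296 mbar/min × 100 Pa/mbar ÷ 60 s/min = 7160 Pa/s
7160 Pa/s ÷ 101325 Pa/atm × 86400 s/day = 6105.34 atm/day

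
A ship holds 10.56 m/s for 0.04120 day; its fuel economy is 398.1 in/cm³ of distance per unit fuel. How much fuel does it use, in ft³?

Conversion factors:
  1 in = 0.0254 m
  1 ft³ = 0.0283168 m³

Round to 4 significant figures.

0.04120 day → 3559.68 s
d = v × t = 10.56 × 3559.68 = 37590.2 m
398.1 in/cm³ → 1.01117×10⁷ m/m³
V = d / (distance per unit fuel) = 37590.2 / 1.01117×10⁷ = 0.0037175 m³
In ft³: 0.0037175 / 0.0283168 = 0.131282 ft³

0.1313 ft³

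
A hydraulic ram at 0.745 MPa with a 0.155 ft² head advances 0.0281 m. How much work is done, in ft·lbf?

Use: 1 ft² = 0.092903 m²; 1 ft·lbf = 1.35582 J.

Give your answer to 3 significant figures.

0.745 MPa → 745000 Pa
0.155 ft² → 0.0144 m²
F = P × A = 745000 × 0.0144 = 10728 N
W = F × d = 10728 × 0.0281 = 301.457 J
In ft·lbf: 301.457 / 1.35582 = 222.343 ft·lbf

222 ft·lbf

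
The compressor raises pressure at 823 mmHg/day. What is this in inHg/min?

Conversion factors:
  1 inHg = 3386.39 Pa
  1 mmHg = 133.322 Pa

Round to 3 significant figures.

823 mmHg/day × 133.322 Pa/mmHg ÷ 86400 s/day = 1.26995 Pa/s
1.26995 Pa/s ÷ 3386.39 Pa/inHg × 60 s/min = 0.022501 inHg/min

0.0225 inHg/min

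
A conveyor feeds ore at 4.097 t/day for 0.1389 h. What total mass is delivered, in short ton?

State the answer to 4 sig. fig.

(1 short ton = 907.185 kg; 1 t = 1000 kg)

4.097 t/day → 0.047419 kg/s
0.1389 h → 500.04 s
m = ṁ × t = 0.047419 × 500.04 = 23.7114 kg
In short ton: 23.7114 / 907.185 = 0.0261373 short ton

0.02614 short ton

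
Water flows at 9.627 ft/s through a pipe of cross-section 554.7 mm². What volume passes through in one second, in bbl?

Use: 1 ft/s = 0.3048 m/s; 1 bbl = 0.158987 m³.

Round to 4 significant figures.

0.01024 bbl

9.627 ft/s × 0.3048 = 2.93431 m/s
554.7 mm² × 10⁻⁶ = 5.547×10⁻⁴ m²
V = v × A × t = 2.93431 m/s × 5.547×10⁻⁴ m² × 1 s = 0.00162766 m³
0.00162766 m³ ÷ (0.158987 m³/bbl) = 0.0102377 bbl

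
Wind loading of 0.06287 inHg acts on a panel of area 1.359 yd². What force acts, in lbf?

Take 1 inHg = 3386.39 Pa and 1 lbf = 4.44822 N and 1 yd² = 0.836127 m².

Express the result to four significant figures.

0.06287 inHg × 3386.39 → 212.902 Pa
1.359 yd² × 0.836127 → 1.1363 m²
F = P × A = 212.902 Pa × 1.1363 m² = 241.921 N
241.921 N ÷ (4.44822 N/lbf) = 54.386 lbf

54.39 lbf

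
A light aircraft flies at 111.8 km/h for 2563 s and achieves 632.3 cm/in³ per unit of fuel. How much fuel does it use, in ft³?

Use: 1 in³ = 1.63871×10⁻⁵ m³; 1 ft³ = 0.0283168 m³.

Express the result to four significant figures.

111.8 km/h → 31.0556 m/s
d = v × t = 31.0556 × 2563 = 79595.5 m
632.3 cm/in³ → 385852 m/m³
V = d / (distance per unit fuel) = 79595.5 / 385852 = 0.206285 m³
In ft³: 0.206285 / 0.0283168 = 7.2849 ft³

7.285 ft³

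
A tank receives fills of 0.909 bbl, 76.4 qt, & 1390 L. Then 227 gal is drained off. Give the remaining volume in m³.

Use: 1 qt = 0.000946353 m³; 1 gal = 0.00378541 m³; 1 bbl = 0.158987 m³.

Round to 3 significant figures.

0.748 m³

0.909 bbl × 0.158987 = 0.144519 m³
76.4 qt × 0.000946353 = 0.0723014 m³
1390 L × 0.001 = 1.39 m³
227 gal × 0.00378541 = 0.859288 m³
Net: 0.144519 + 0.0723014 + 1.39 − 0.859288 = 0.747532 m³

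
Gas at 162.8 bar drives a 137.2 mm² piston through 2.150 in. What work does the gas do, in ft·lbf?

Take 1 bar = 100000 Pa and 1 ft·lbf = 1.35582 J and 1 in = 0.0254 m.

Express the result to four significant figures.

162.8 bar → 1.628×10⁷ Pa
137.2 mm² → 1.372×10⁻⁴ m²
F = P × A = 1.628×10⁷ × 1.372×10⁻⁴ = 2233.62 N
2.150 in → 0.05461 m
W = F × d = 2233.62 × 0.05461 = 121.978 J
In ft·lbf: 121.978 / 1.35582 = 89.9662 ft·lbf

89.97 ft·lbf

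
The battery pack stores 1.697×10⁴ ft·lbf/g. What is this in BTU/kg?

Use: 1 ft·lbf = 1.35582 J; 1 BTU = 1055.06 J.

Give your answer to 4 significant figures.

1.697×10⁴ ft·lbf/g × 1.35582 J/ft·lbf ÷ 0.001 kg/g = 2.30083×10⁷ J/kg
2.30083×10⁷ J/kg ÷ 1055.06 J/BTU = 21807.6 BTU/kg

2.181×10⁴ BTU/kg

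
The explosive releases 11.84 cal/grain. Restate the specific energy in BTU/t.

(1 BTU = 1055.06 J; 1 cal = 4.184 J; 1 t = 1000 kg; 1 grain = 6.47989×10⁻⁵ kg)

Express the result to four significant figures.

7.246×10⁵ BTU/t

11.84 cal/grain × 4.184 J/cal ÷ 6.47989×10⁻⁵ kg/grain = 764497 J/kg
764497 J/kg ÷ 1055.06 J/BTU × 1000 kg/t = 724600 BTU/t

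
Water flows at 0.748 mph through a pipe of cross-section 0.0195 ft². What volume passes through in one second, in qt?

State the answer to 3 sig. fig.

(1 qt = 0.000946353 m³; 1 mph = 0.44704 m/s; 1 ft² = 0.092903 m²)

0.640 qt

0.748 mph × 0.44704 = 0.334386 m/s
0.0195 ft² × 0.092903 = 0.00181161 m²
V = v × A × t = 0.334386 m/s × 0.00181161 m² × 1 s = 6.05777×10⁻⁴ m³
6.05777×10⁻⁴ m³ ÷ (0.000946353 m³/qt) = 0.640117 qt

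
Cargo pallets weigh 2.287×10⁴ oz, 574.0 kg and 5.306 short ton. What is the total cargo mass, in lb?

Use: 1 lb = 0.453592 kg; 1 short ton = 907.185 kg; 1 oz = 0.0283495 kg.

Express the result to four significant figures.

2.287×10⁴ oz × 0.0283495 → 648.353 kg
574.0 kg (already kg)
5.306 short ton × 907.185 → 4813.52 kg
Sum: 648.353 + 574 + 4813.52 = 6035.87 kg
In lb: 6035.87 / 0.453592 = 13306.8 lb

1.331×10⁴ lb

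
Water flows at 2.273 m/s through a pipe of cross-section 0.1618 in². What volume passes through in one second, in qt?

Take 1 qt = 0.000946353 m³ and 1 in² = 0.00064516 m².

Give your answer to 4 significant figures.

0.2507 qt

0.1618 in² × 0.00064516 → 1.04387×10⁻⁴ m²
V = v × A × t = 2.273 m/s × 1.04387×10⁻⁴ m² × 1 s = 2.37272×10⁻⁴ m³
2.37272×10⁻⁴ m³ ÷ (0.000946353 m³/qt) = 0.250723 qt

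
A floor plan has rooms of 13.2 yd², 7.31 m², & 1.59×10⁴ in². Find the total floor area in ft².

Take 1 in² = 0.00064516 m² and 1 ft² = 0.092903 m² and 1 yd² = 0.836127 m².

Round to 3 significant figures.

308 ft²

13.2 yd² × 0.836127 → 11.0369 m²
7.31 m² (already m²)
1.59×10⁴ in² × 0.00064516 → 10.258 m²
Total: 11.0369 + 7.31 + 10.258 = 28.6049 m²
In ft²: 28.6049 / 0.092903 = 307.901 ft²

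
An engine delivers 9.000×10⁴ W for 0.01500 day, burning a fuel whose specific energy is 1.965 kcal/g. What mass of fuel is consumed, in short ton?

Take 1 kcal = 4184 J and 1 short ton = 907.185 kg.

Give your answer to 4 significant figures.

0.01500 day → 1296 s
E = P × t = 90000 × 1296 = 1.1664×10⁸ J
1.965 kcal/g → 8.22156×10⁶ J/kg
m = E / e_s = 1.1664×10⁸ / 8.22156×10⁶ = 14.1871 kg
In short ton: 14.1871 / 907.185 = 0.0156386 short ton

0.01564 short ton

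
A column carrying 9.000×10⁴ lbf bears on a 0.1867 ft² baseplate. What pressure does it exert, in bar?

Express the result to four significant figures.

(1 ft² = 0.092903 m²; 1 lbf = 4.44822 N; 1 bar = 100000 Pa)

9.000×10⁴ lbf × 4.44822 = 400340 N
0.1867 ft² × 0.092903 = 0.017345 m²
P = F / A = 400340 N / 0.017345 m² = 2.3081×10⁷ Pa
2.3081×10⁷ Pa ÷ (100000 Pa/bar) = 230.81 bar

230.8 bar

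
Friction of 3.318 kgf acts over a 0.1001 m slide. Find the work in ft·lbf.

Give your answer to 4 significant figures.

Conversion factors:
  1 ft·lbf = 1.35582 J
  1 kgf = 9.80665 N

3.318 kgf × 9.80665 = 32.5385 N
W = F × d = 32.5385 N × 0.1001 m = 3.2571 J
3.2571 J ÷ (1.35582 J/ft·lbf) = 2.40231 ft·lbf

2.402 ft·lbf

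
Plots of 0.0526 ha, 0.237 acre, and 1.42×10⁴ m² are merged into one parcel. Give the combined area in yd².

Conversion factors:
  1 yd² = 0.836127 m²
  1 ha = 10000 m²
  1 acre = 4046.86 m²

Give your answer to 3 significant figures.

1.88×10⁴ yd²

0.0526 ha × 10000 → 526 m²
0.237 acre × 4046.86 → 959.106 m²
1.42×10⁴ m² (already m²)
Sum: 526 + 959.106 + 14200 = 15685.1 m²
In yd²: 15685.1 / 0.836127 = 18759.2 yd²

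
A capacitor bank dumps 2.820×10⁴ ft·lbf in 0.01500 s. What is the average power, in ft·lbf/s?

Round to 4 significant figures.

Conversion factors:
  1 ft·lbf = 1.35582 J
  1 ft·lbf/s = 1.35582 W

1.880×10⁶ ft·lbf/s

2.820×10⁴ ft·lbf × 1.35582 = 38234.1 J
P = E / t = 38234.1 J / 0.015 s = 2.54894×10⁶ W
2.54894×10⁶ W ÷ (1.35582 W/ft·lbf/s) = 1.88×10⁶ ft·lbf/s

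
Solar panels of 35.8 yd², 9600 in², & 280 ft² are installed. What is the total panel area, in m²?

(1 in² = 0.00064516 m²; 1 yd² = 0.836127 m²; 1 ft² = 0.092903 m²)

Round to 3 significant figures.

35.8 yd² × 0.836127 → 29.9333 m²
9600 in² × 0.00064516 → 6.19354 m²
280 ft² × 0.092903 → 26.0128 m²
Combined: 29.9333 + 6.19354 + 26.0128 = 62.1396 m²

62.1 m²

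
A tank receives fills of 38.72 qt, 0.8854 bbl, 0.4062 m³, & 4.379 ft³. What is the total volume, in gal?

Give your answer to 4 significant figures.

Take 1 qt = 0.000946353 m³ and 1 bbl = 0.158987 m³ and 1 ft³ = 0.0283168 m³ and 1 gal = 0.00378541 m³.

186.9 gal

38.72 qt × 0.000946353 = 0.0366428 m³
0.8854 bbl × 0.158987 = 0.140767 m³
0.4062 m³ (already m³)
4.379 ft³ × 0.0283168 = 0.123999 m³
Combined: 0.0366428 + 0.140767 + 0.4062 + 0.123999 = 0.707609 m³
In gal: 0.707609 / 0.00378541 = 186.931 gal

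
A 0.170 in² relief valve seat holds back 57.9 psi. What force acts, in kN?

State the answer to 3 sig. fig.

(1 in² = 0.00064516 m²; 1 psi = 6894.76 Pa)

0.0438 kN

57.9 psi × 6894.76 = 399207 Pa
0.170 in² × 0.00064516 = 1.09677×10⁻⁴ m²
F = P × A = 399207 Pa × 1.09677×10⁻⁴ m² = 43.7838 N
43.7838 N ÷ (1000 N/kN) = 0.0437838 kN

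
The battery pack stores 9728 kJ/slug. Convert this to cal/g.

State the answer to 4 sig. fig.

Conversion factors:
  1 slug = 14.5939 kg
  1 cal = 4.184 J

159.3 cal/g

9728 kJ/slug × 1000 J/kJ ÷ 14.5939 kg/slug = 666580 J/kg
666580 J/kg ÷ 4.184 J/cal × 0.001 kg/g = 159.316 cal/g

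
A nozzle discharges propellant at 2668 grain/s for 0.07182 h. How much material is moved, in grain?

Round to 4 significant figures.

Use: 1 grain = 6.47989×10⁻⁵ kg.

2668 grain/s → 0.172883 kg/s
0.07182 h → 258.552 s
m = ṁ × t = 0.172883 × 258.552 = 44.6992 kg
In grain: 44.6992 / 6.47989×10⁻⁵ = 689814 grain

6.898×10⁵ grain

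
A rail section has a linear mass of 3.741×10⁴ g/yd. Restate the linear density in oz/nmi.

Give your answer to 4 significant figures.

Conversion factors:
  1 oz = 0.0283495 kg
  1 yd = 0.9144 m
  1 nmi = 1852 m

3.741×10⁴ g/yd × 0.001 kg/g ÷ 0.9144 m/yd = 40.9121 kg/m
40.9121 kg/m ÷ 0.0283495 kg/oz × 1852 m/nmi = 2.67268×10⁶ oz/nmi

2.673×10⁶ oz/nmi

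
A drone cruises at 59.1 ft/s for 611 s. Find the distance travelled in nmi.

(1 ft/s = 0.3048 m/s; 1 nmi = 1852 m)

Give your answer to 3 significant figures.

5.94 nmi

59.1 ft/s × 0.3048 = 18.0137 m/s
d = v × t = 18.0137 m/s × 611 s = 11006.4 m
11006.4 m ÷ (1852 m/nmi) = 5.94298 nmi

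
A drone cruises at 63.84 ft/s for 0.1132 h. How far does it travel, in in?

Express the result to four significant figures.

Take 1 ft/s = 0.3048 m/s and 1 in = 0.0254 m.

63.84 ft/s × 0.3048 → 19.4584 m/s
0.1132 h × 3600 → 407.52 s
d = v × t = 19.4584 m/s × 407.52 s = 7929.69 m
7929.69 m ÷ (0.0254 m/in) = 312193 in

3.122×10⁵ in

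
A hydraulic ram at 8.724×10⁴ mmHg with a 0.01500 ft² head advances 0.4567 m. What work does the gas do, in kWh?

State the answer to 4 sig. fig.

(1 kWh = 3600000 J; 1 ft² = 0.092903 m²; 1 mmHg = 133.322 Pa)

8.724×10⁴ mmHg → 1.1631×10⁷ Pa
0.01500 ft² → 0.00139354 m²
F = P × A = 1.1631×10⁷ × 0.00139354 = 16208.3 N
W = F × d = 16208.3 × 0.4567 = 7402.33 J
In kWh: 7402.33 / 3600000 = 0.0020562 kWh

0.002056 kWh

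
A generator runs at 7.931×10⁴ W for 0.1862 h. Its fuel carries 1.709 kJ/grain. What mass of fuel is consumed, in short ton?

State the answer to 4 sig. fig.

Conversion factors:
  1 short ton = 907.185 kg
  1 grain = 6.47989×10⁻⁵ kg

0.1862 h → 670.32 s
E = P × t = 79310 × 670.32 = 5.31631×10⁷ J
1.709 kJ/grain → 2.63739×10⁷ J/kg
m = E / e_s = 5.31631×10⁷ / 2.63739×10⁷ = 2.01575 kg
In short ton: 2.01575 / 907.185 = 0.00222198 short ton

0.002222 short ton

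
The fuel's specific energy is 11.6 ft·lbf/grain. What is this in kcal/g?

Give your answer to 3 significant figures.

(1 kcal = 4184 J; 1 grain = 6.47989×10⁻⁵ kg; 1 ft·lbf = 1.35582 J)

0.0580 kcal/g

11.6 ft·lbf/grain × 1.35582 J/ft·lbf ÷ 6.47989×10⁻⁵ kg/grain = 242713 J/kg
242713 J/kg ÷ 4184 J/kcal × 0.001 kg/g = 0.0580098 kcal/g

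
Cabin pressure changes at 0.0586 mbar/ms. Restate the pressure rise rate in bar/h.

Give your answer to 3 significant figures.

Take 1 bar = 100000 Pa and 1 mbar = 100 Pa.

211 bar/h

0.0586 mbar/ms × 100 Pa/mbar ÷ 0.001 s/ms = 5860 Pa/s
5860 Pa/s ÷ 100000 Pa/bar × 3600 s/h = 210.96 bar/h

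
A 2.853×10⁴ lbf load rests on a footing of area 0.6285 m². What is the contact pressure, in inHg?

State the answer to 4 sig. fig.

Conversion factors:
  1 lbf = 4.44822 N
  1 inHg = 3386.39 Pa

59.63 inHg

2.853×10⁴ lbf × 4.44822 → 126908 N
P = F / A = 126908 N / 0.6285 m² = 201922 Pa
201922 Pa ÷ (3386.39 Pa/inHg) = 59.6275 inHg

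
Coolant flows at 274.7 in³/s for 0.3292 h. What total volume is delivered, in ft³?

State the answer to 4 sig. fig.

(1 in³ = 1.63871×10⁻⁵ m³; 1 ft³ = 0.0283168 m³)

188.4 ft³

274.7 in³/s → 0.00450154 m³/s
0.3292 h → 1185.12 s
V = Q × t = 0.00450154 × 1185.12 = 5.33487 m³
In ft³: 5.33487 / 0.0283168 = 188.399 ft³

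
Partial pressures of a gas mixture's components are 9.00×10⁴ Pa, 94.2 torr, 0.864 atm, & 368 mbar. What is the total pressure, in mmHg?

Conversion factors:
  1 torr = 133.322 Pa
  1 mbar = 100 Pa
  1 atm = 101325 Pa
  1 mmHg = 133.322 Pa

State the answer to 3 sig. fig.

1700 mmHg

9.00×10⁴ Pa (already Pa)
94.2 torr × 133.322 = 12558.9 Pa
0.864 atm × 101325 = 87544.8 Pa
368 mbar × 100 = 36800 Pa
Sum: 90000 + 12558.9 + 87544.8 + 36800 = 226904 Pa
In mmHg: 226904 / 133.322 = 1701.92 mmHg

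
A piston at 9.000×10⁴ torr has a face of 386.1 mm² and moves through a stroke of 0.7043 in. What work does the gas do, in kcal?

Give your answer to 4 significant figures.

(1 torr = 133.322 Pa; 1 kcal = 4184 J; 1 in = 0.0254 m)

0.01981 kcal

9.000×10⁴ torr → 1.1999×10⁷ Pa
386.1 mm² → 3.861×10⁻⁴ m²
F = P × A = 1.1999×10⁷ × 3.861×10⁻⁴ = 4632.81 N
0.7043 in → 0.0178892 m
W = F × d = 4632.81 × 0.0178892 = 82.8773 J
In kcal: 82.8773 / 4184 = 0.0198082 kcal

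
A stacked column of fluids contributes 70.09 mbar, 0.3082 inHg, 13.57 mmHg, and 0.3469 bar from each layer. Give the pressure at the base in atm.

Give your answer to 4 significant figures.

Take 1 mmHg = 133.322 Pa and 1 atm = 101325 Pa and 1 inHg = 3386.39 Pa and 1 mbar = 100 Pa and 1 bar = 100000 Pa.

0.4397 atm

70.09 mbar × 100 = 7009 Pa
0.3082 inHg × 3386.39 = 1043.69 Pa
13.57 mmHg × 133.322 = 1809.18 Pa
0.3469 bar × 100000 = 34690 Pa
Total: 7009 + 1043.69 + 1809.18 + 34690 = 44551.9 Pa
In atm: 44551.9 / 101325 = 0.439693 atm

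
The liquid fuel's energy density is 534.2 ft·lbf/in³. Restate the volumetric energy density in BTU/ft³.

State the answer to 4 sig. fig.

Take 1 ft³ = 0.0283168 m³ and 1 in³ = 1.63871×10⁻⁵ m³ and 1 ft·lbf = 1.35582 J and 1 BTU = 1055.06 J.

534.2 ft·lbf/in³ × 1.35582 J/ft·lbf ÷ 1.63871×10⁻⁵ m³/in³ = 4.41981×10⁷ J/m³
4.41981×10⁷ J/m³ ÷ 1055.06 J/BTU × 0.0283168 m³/ft³ = 1186.23 BTU/ft³

1186 BTU/ft³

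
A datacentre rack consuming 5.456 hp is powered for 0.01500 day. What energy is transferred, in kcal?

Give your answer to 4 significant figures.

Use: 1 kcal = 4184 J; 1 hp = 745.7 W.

1260 kcal

5.456 hp × 745.7 → 4068.54 W
0.01500 day × 86400 → 1296 s
E = P × t = 4068.54 W × 1296 s = 5.27283×10⁶ J
5.27283×10⁶ J ÷ (4184 J/kcal) = 1260.24 kcal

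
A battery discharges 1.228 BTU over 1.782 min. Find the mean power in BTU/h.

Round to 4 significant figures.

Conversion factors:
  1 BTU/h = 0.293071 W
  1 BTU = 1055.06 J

1.228 BTU × 1055.06 → 1295.61 J
1.782 min × 60 → 106.92 s
P = E / t = 1295.61 J / 106.92 s = 12.1176 W
12.1176 W ÷ (0.293071 W/BTU/h) = 41.347 BTU/h

41.35 BTU/h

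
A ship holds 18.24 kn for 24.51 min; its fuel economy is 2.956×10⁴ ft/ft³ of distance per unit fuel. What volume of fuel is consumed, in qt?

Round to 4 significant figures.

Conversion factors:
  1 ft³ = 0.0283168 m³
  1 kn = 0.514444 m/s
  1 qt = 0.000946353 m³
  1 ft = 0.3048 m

45.83 qt

18.24 kn → 9.38346 m/s
24.51 min → 1470.6 s
d = v × t = 9.38346 × 1470.6 = 13799.3 m
2.956×10⁴ ft/ft³ → 318182 m/m³
V = d / (distance per unit fuel) = 13799.3 / 318182 = 0.0433692 m³
In qt: 0.0433692 / 0.000946353 = 45.8277 qt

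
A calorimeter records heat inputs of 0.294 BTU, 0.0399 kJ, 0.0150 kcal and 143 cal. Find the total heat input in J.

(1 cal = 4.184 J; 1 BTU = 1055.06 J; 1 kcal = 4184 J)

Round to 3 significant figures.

0.294 BTU × 1055.06 = 310.188 J
0.0399 kJ × 1000 = 39.9 J
0.0150 kcal × 4184 = 62.76 J
143 cal × 4.184 = 598.312 J
Sum: 310.188 + 39.9 + 62.76 + 598.312 = 1011.16 J

1010 J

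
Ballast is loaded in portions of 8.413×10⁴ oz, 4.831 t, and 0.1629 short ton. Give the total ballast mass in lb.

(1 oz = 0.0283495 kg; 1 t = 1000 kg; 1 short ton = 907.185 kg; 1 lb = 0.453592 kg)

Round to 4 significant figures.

1.623×10⁴ lb

8.413×10⁴ oz × 0.0283495 → 2385.04 kg
4.831 t × 1000 → 4831 kg
0.1629 short ton × 907.185 → 147.78 kg
Sum: 2385.04 + 4831 + 147.78 = 7363.82 kg
In lb: 7363.82 / 0.453592 = 16234.5 lb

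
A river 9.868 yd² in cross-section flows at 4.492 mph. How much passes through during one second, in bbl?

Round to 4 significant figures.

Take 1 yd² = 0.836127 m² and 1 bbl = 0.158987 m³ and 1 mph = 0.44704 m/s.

4.492 mph × 0.44704 = 2.0081 m/s
9.868 yd² × 0.836127 = 8.2509 m²
V = v × A × t = 2.0081 m/s × 8.2509 m² × 1 s = 16.5686 m³
16.5686 m³ ÷ (0.158987 m³/bbl) = 104.214 bbl

104.2 bbl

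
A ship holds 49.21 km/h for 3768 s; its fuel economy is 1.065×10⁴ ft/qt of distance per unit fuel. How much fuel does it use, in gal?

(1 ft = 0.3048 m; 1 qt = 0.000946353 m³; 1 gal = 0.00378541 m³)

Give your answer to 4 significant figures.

49.21 km/h → 13.6694 m/s
d = v × t = 13.6694 × 3768 = 51506.3 m
1.065×10⁴ ft/qt → 3.43014×10⁶ m/m³
V = d / (distance per unit fuel) = 51506.3 / 3.43014×10⁶ = 0.0150158 m³
In gal: 0.0150158 / 0.00378541 = 3.96676 gal

3.967 gal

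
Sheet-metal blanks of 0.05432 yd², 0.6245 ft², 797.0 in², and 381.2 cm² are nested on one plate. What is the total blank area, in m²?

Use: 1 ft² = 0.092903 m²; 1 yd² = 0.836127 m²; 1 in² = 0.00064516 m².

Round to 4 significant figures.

0.05432 yd² × 0.836127 = 0.0454184 m²
0.6245 ft² × 0.092903 = 0.0580179 m²
797.0 in² × 0.00064516 = 0.514193 m²
381.2 cm² × 0.0001 = 0.03812 m²
Combined: 0.0454184 + 0.0580179 + 0.514193 + 0.03812 = 0.655749 m²

0.6557 m²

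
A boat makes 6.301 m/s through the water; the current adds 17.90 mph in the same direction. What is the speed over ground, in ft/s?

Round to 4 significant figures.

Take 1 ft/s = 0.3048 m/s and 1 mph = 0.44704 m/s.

6.301 m/s (already m/s)
17.90 mph × 0.44704 = 8.00202 m/s
Combined: 6.301 + 8.00202 = 14.303 m/s
In ft/s: 14.303 / 0.3048 = 46.9259 ft/s

46.93 ft/s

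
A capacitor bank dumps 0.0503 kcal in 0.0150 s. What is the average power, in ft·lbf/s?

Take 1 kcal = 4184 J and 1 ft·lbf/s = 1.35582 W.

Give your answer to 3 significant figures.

0.0503 kcal × 4184 → 210.455 J
P = E / t = 210.455 J / 0.015 s = 14030.3 W
14030.3 W ÷ (1.35582 W/ft·lbf/s) = 10348.2 ft·lbf/s

1.03×10⁴ ft·lbf/s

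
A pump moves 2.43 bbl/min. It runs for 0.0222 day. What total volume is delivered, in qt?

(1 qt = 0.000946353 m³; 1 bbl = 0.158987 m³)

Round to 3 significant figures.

1.31×10⁴ qt

2.43 bbl/min → 0.00643897 m³/s
0.0222 day → 1918.08 s
V = Q × t = 0.00643897 × 1918.08 = 12.3505 m³
In qt: 12.3505 / 0.000946353 = 13050.6 qt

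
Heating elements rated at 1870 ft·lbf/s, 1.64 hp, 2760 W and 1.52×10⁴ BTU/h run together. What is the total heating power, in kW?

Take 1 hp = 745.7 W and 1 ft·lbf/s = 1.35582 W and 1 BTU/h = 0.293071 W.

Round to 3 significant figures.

1870 ft·lbf/s × 1.35582 = 2535.38 W
1.64 hp × 745.7 = 1222.95 W
2760 W (already W)
1.52×10⁴ BTU/h × 0.293071 = 4454.68 W
Sum: 2535.38 + 1222.95 + 2760 + 4454.68 = 10973 W
In kW: 10973 / 1000 = 10.973 kW

11.0 kW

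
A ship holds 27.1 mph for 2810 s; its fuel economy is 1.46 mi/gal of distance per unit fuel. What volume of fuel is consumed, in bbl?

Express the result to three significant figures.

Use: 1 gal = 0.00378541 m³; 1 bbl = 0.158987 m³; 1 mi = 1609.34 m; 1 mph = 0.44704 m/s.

0.345 bbl

27.1 mph → 12.1148 m/s
d = v × t = 12.1148 × 2810 = 34042.6 m
1.46 mi/gal → 620709 m/m³
V = d / (distance per unit fuel) = 34042.6 / 620709 = 0.0548447 m³
In bbl: 0.0548447 / 0.158987 = 0.344963 bbl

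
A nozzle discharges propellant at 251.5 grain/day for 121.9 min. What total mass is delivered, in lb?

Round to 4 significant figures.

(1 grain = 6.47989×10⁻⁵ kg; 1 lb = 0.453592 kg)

251.5 grain/day → 1.88622×10⁻⁷ kg/s
121.9 min → 7314 s
m = ṁ × t = 1.88622×10⁻⁷ × 7314 = 0.00137958 kg
In lb: 0.00137958 / 0.453592 = 0.00304146 lb

0.003041 lb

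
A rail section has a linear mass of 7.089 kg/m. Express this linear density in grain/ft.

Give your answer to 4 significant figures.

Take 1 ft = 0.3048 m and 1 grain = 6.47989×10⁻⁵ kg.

3.335×10⁴ grain/ft

7.089 kg/m is already 7.089 kg/m
7.089 kg/m ÷ 6.47989×10⁻⁵ kg/grain × 0.3048 m/ft = 33345.1 grain/ft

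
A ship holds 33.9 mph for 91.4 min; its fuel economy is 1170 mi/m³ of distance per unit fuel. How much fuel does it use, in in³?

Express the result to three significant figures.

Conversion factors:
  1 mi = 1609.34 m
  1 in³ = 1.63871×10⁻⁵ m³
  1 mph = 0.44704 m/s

2690 in³

33.9 mph → 15.1547 m/s
91.4 min → 5484 s
d = v × t = 15.1547 × 5484 = 83108.4 m
1170 mi/m³ → 1.88293×10⁶ m/m³
V = d / (distance per unit fuel) = 83108.4 / 1.88293×10⁶ = 0.0441378 m³
In in³: 0.0441378 / 1.63871×10⁻⁵ = 2693.45 in³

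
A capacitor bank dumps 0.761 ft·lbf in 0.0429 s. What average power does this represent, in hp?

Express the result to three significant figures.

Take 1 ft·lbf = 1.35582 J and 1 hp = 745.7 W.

0.0323 hp

0.761 ft·lbf × 1.35582 → 1.03178 J
P = E / t = 1.03178 J / 0.0429 s = 24.0508 W
24.0508 W ÷ (745.7 W/hp) = 0.0322526 hp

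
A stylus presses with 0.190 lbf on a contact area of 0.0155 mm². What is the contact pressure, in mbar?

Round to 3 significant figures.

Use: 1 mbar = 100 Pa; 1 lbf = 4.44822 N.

0.190 lbf × 4.44822 → 0.845162 N
0.0155 mm² × 10⁻⁶ → 1.55×10⁻⁸ m²
P = F / A = 0.845162 N / 1.55×10⁻⁸ m² = 5.45266×10⁷ Pa
5.45266×10⁷ Pa ÷ (100 Pa/mbar) = 545266 mbar

5.45×10⁵ mbar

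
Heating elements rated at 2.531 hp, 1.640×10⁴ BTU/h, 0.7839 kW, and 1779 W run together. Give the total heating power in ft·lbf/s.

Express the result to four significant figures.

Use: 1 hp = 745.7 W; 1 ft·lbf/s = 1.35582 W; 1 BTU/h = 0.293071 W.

2.531 hp × 745.7 = 1887.37 W
1.640×10⁴ BTU/h × 0.293071 = 4806.36 W
0.7839 kW × 1000 = 783.9 W
1779 W (already W)
Total: 1887.37 + 4806.36 + 783.9 + 1779 = 9256.63 W
In ft·lbf/s: 9256.63 / 1.35582 = 6827.33 ft·lbf/s

6827 ft·lbf/s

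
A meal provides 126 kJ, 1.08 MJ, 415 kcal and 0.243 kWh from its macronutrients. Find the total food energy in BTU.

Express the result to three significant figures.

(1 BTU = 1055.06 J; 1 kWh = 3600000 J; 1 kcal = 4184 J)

126 kJ × 1000 → 126000 J
1.08 MJ × 1000000 → 1.08×10⁶ J
415 kcal × 4184 → 1.73636×10⁶ J
0.243 kWh × 3600000 → 874800 J
Combined: 126000 + 1.08×10⁶ + 1.73636×10⁶ + 874800 = 3.81716×10⁶ J
In BTU: 3.81716×10⁶ / 1055.06 = 3617.96 BTU

3620 BTU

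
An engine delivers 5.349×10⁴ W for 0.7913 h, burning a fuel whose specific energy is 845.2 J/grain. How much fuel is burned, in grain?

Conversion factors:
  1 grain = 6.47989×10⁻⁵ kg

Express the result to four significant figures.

1.803×10⁵ grain

0.7913 h → 2848.68 s
E = P × t = 53490 × 2848.68 = 1.52376×10⁸ J
845.2 J/grain → 1.30434×10⁷ J/kg
m = E / e_s = 1.52376×10⁸ / 1.30434×10⁷ = 11.6822 kg
In grain: 11.6822 / 6.47989×10⁻⁵ = 180284 grain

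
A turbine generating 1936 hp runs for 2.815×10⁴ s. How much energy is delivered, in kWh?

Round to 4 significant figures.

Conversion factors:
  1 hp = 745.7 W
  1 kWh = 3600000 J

1.129×10⁴ kWh

1936 hp × 745.7 → 1.44368×10⁶ W
E = P × t = 1.44368×10⁶ W × 28150 s = 4.06396×10¹⁰ J
4.06396×10¹⁰ J ÷ (3600000 J/kWh) = 11288.8 kWh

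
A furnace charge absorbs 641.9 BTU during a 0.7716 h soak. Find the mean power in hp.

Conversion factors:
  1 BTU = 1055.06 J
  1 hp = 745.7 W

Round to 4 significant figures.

641.9 BTU × 1055.06 = 677243 J
0.7716 h × 3600 = 2777.76 s
P = E / t = 677243 J / 2777.76 s = 243.809 W
243.809 W ÷ (745.7 W/hp) = 0.326953 hp

0.3270 hp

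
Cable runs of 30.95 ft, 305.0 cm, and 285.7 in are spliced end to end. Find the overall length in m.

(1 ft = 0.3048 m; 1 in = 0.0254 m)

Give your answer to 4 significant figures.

30.95 ft × 0.3048 = 9.43356 m
305.0 cm × 0.01 = 3.05 m
285.7 in × 0.0254 = 7.25678 m
Combined: 9.43356 + 3.05 + 7.25678 = 19.7403 m

19.74 m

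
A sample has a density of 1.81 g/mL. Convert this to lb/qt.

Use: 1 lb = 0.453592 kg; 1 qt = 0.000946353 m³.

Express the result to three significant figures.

1.81 g/mL × 0.001 kg/g ÷ 10⁻⁶ m³/mL = 1810 kg/m³
1810 kg/m³ ÷ 0.453592 kg/lb × 0.000946353 m³/qt = 3.7763 lb/qt

3.78 lb/qt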